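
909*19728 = 17932752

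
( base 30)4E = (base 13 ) A4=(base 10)134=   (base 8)206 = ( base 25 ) 59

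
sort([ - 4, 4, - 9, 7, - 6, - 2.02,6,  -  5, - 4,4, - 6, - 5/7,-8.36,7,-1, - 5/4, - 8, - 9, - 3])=[ - 9, - 9, - 8.36, - 8 , - 6, - 6, - 5, - 4,- 4, - 3 , - 2.02, - 5/4, - 1, - 5/7, 4,4,6, 7 , 7 ] 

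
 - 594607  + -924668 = - 1519275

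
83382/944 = 88 + 155/472 = 88.33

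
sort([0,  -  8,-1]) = [ - 8,-1,0 ] 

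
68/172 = 17/43 =0.40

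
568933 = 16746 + 552187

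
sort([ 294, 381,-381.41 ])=[ - 381.41, 294, 381]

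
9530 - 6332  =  3198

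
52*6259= 325468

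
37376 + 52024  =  89400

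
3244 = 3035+209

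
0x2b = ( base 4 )223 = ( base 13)34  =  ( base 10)43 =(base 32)1B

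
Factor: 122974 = 2^1 * 61487^1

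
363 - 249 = 114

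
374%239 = 135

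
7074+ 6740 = 13814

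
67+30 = 97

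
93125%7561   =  2393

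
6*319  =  1914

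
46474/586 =23237/293 =79.31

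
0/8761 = 0 = 0.00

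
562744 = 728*773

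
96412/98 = 48206/49= 983.80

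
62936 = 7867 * 8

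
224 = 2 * 112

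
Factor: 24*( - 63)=-2^3*3^3*7^1 =-1512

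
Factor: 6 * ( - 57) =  - 2^1*3^2*19^1 = - 342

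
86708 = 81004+5704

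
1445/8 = 180 + 5/8 = 180.62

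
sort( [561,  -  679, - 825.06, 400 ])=[-825.06,  -  679,  400, 561]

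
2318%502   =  310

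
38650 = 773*50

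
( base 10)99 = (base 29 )3c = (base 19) 54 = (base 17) 5e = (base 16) 63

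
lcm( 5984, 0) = 0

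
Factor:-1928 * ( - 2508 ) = 2^5*3^1*11^1 * 19^1*241^1 = 4835424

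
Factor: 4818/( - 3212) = - 2^( - 1)*3^1 = - 3/2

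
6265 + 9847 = 16112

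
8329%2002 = 321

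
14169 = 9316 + 4853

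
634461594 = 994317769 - 359856175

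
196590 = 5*39318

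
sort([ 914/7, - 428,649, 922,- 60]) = [ - 428, - 60,914/7,649, 922]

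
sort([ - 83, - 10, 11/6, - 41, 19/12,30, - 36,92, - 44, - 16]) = [  -  83, - 44,  -  41, - 36, - 16, - 10, 19/12,11/6,30, 92 ]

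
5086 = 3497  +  1589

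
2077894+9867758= 11945652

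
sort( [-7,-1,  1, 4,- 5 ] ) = [ - 7, - 5, - 1, 1,4]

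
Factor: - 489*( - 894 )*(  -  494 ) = - 2^2*3^2 * 13^1*19^1*149^1*163^1 = -215960004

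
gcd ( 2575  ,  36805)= 5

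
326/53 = 326/53= 6.15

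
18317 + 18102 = 36419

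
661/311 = 2 + 39/311 = 2.13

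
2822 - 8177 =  - 5355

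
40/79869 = 40/79869= 0.00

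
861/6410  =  861/6410 = 0.13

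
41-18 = 23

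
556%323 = 233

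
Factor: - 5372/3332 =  -7^(  -  2)*79^1 = -79/49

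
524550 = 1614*325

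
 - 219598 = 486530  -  706128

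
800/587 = 1+213/587 = 1.36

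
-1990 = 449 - 2439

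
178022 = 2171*82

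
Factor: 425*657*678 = 2^1 *3^3*5^2*17^1 * 73^1*113^1  =  189314550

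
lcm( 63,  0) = 0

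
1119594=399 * 2806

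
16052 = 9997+6055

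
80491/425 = 189 + 166/425 = 189.39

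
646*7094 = 4582724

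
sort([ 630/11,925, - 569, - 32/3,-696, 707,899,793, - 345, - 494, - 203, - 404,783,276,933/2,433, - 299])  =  [ - 696 , - 569,-494, - 404, - 345, -299, - 203, - 32/3, 630/11, 276,433,933/2,707,783,793,899, 925 ]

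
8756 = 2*4378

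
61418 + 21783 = 83201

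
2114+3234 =5348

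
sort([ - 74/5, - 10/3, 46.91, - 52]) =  [  -  52, -74/5, - 10/3,46.91 ] 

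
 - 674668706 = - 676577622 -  - 1908916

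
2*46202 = 92404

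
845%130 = 65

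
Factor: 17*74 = 1258 = 2^1*17^1*37^1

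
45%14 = 3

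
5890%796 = 318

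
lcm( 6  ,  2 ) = 6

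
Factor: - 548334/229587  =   - 246/103= -2^1*3^1*41^1*103^( - 1 ) 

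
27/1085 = 27/1085 =0.02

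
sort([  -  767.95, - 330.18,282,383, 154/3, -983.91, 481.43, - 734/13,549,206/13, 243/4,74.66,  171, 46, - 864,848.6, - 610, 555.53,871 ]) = [ - 983.91, - 864,-767.95, - 610, - 330.18, - 734/13,206/13,46, 154/3,243/4,74.66, 171,282,383,481.43,549,555.53,848.6,871 ]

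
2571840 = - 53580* (-48 ) 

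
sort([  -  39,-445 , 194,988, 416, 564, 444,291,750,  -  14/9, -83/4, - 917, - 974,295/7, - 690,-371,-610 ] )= [ - 974, - 917, -690, - 610, - 445, - 371 , - 39,-83/4, - 14/9,295/7, 194,291, 416,444, 564, 750, 988 ] 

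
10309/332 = 10309/332 = 31.05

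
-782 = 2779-3561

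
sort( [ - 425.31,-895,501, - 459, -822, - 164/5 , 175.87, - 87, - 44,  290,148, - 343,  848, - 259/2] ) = [ - 895, - 822 , - 459, - 425.31, - 343, - 259/2, - 87 , -44, - 164/5 , 148, 175.87 , 290, 501,848 ] 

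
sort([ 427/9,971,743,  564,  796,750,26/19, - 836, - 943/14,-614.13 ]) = [ - 836, - 614.13,  -  943/14, 26/19,427/9 , 564,743,750, 796, 971] 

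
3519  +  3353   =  6872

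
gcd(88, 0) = 88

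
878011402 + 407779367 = 1285790769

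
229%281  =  229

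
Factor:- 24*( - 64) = 2^9*3^1 = 1536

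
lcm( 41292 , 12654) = 784548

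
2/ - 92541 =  - 2/92541 = - 0.00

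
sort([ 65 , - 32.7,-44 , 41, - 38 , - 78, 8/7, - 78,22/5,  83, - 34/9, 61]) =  [-78  , - 78 , - 44  , - 38,  -  32.7,-34/9,  8/7, 22/5,41,61, 65, 83]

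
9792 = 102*96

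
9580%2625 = 1705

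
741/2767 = 741/2767 = 0.27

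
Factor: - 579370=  - 2^1*5^1 *11^1*23^1 *229^1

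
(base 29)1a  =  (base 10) 39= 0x27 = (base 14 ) 2B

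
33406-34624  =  -1218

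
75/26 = 2 + 23/26 = 2.88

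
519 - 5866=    - 5347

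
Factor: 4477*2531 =11^2*37^1*2531^1 = 11331287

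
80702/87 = 80702/87  =  927.61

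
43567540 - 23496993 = 20070547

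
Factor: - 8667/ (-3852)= 2^ (-2 )*3^2 = 9/4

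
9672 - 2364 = 7308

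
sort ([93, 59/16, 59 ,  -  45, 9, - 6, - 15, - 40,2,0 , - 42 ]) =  [ - 45, - 42, - 40,-15 , - 6  ,  0, 2,59/16, 9,59,93]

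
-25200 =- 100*252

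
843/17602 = 843/17602 = 0.05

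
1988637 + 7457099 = 9445736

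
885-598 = 287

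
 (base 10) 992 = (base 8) 1740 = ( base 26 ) 1c4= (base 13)5b4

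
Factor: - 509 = - 509^1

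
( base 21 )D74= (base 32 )5NS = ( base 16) 16fc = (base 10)5884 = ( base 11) 446A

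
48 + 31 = 79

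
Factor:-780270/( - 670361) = 2^1*3^1*5^1*17^(-1) * 31^1 * 47^ ( - 1) = 930/799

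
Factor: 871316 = 2^2*217829^1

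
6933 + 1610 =8543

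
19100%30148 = 19100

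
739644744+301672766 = 1041317510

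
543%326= 217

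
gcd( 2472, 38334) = 6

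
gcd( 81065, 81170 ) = 5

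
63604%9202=8392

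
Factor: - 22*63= -1386 = -2^1 *3^2*  7^1*11^1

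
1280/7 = 182 + 6/7 = 182.86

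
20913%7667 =5579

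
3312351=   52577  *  63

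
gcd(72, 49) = 1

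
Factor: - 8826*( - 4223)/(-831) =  - 12424066/277 = - 2^1*41^1*103^1 * 277^( - 1)*1471^1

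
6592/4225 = 1+2367/4225 = 1.56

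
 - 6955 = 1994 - 8949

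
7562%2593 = 2376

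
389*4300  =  1672700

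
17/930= 17/930   =  0.02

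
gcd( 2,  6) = 2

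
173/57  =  173/57 =3.04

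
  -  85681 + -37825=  - 123506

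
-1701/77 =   -  23 + 10/11 = - 22.09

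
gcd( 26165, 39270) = 5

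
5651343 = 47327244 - 41675901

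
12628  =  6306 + 6322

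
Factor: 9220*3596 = 33155120 = 2^4*5^1* 29^1*31^1*461^1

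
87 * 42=3654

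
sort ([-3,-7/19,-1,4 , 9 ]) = [-3,  -  1,  -  7/19,4,9]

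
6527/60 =108+47/60 = 108.78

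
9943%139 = 74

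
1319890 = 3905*338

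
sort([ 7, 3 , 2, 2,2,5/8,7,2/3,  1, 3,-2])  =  [-2,5/8, 2/3,1,2, 2,2,  3,3,7,7]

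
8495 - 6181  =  2314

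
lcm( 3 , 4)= 12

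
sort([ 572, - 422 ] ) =[ - 422,572]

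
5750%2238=1274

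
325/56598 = 325/56598 = 0.01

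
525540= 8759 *60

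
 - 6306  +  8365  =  2059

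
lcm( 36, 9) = 36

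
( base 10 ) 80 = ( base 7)143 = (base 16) 50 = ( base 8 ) 120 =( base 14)5A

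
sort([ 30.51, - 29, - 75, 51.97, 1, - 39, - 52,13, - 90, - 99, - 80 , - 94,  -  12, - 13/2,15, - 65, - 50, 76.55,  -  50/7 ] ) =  [ - 99, -94, - 90, - 80, - 75, - 65, - 52, -50, - 39, - 29, - 12, - 50/7, - 13/2 , 1,13, 15, 30.51, 51.97,76.55 ] 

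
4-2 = 2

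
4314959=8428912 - 4113953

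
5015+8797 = 13812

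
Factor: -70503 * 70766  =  -2^1* 3^1 *41^1*71^1  *331^1*863^1 = -4989215298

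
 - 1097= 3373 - 4470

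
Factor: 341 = 11^1*31^1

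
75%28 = 19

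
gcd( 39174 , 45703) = 6529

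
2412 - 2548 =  - 136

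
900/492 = 75/41= 1.83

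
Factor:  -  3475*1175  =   - 5^4 * 47^1 * 139^1  =  -  4083125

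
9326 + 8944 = 18270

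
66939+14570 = 81509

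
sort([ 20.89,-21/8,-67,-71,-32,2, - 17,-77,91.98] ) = [ - 77, - 71, -67,  -  32, - 17, - 21/8, 2,20.89, 91.98 ] 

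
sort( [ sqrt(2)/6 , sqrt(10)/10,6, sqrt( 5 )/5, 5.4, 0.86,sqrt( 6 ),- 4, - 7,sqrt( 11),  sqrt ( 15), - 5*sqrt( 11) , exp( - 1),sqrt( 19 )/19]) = [ -5*sqrt( 11),  -  7, - 4, sqrt(19)/19, sqrt(2)/6,sqrt(10) /10,exp( - 1), sqrt( 5) /5, 0.86,sqrt( 6) , sqrt(11), sqrt (15), 5.4, 6] 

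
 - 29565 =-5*5913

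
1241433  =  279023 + 962410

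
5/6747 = 5/6747 = 0.00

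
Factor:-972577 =  -  972577^1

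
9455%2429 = 2168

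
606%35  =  11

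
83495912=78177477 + 5318435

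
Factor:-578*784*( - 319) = 2^5*7^2*11^1*17^2*29^1 =144555488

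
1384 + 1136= 2520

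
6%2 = 0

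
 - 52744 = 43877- 96621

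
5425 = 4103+1322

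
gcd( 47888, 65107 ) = 1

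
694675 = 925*751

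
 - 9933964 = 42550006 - 52483970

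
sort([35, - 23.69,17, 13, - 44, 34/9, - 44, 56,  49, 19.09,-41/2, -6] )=[-44, - 44 , - 23.69,  -  41/2,-6 , 34/9,13,17,19.09, 35, 49,56 ]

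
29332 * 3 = 87996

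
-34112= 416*( - 82)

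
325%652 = 325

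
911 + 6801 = 7712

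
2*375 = 750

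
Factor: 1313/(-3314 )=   -  2^(-1 ) * 13^1*101^1*1657^(-1)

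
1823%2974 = 1823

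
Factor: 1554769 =17^1*91457^1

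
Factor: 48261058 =2^1* 53^1*109^1*4177^1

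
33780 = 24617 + 9163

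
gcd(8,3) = 1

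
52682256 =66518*792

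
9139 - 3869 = 5270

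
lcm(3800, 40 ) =3800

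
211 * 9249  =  1951539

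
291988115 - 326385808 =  - 34397693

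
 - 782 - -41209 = 40427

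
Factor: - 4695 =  - 3^1 * 5^1 * 313^1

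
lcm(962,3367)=6734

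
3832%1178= 298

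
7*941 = 6587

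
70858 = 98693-27835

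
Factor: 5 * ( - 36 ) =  - 180 = - 2^2*3^2*5^1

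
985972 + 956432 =1942404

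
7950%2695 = 2560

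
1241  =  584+657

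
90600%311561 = 90600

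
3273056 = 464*7054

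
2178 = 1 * 2178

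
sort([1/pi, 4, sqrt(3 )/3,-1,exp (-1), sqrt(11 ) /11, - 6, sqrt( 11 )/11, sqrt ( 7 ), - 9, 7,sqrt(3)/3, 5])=[ - 9,-6,-1,sqrt( 11 )/11, sqrt(11) /11,1/pi,exp( - 1),sqrt( 3 )/3, sqrt( 3)/3, sqrt(7), 4,5, 7]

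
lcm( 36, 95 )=3420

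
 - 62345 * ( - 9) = 561105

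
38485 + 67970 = 106455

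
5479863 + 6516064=11995927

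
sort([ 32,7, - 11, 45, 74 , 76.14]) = [ - 11,  7 , 32,45 , 74,76.14]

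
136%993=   136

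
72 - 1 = 71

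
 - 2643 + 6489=3846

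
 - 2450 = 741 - 3191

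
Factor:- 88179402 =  - 2^1*3^1*97^1*127^1*1193^1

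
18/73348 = 9/36674 =0.00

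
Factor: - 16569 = -3^2*7^1* 263^1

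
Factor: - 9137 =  - 9137^1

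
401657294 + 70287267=471944561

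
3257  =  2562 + 695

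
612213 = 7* 87459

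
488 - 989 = - 501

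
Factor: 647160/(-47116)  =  -2^1*3^1*5^1*5393^1*11779^( - 1) = -161790/11779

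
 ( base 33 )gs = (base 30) ig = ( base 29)j5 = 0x22c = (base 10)556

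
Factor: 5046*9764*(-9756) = - 480669768864 = - 2^5 * 3^3 * 29^2 * 271^1*2441^1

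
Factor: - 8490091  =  - 1697^1 * 5003^1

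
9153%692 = 157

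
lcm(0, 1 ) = 0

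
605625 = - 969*( - 625 ) 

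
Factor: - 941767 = - 601^1*1567^1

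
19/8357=19/8357= 0.00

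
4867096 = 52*93598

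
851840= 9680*88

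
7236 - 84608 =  - 77372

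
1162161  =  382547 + 779614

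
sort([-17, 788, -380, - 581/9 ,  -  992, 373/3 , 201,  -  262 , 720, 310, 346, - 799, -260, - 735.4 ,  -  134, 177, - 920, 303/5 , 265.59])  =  [-992, - 920, - 799, - 735.4, - 380, - 262, - 260, - 134,  -  581/9, - 17, 303/5, 373/3,177, 201 , 265.59, 310, 346,720,  788 ] 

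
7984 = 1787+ 6197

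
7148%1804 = 1736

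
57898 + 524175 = 582073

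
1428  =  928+500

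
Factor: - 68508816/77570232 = - 2854534/3232093 = -2^1*523^1* 2729^1*3232093^ ( - 1) 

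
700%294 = 112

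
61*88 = 5368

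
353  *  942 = 332526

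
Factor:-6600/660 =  - 2^1 * 5^1 = - 10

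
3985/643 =6 + 127/643 =6.20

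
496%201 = 94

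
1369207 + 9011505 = 10380712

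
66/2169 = 22/723 = 0.03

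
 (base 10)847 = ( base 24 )1B7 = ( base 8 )1517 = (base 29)106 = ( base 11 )700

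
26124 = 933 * 28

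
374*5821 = 2177054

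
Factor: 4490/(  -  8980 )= - 1/2 = - 2^( - 1)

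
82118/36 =2281 + 1/18 = 2281.06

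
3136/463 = 6 + 358/463=6.77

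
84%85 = 84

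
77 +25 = 102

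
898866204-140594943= 758271261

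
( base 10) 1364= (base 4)111110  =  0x554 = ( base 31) 1d0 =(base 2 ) 10101010100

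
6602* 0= 0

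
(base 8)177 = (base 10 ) 127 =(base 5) 1002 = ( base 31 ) 43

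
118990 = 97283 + 21707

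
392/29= 13  +  15/29 = 13.52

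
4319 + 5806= 10125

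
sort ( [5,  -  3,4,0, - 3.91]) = [-3.91, - 3,0,4,5 ]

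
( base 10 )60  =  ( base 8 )74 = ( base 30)20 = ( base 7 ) 114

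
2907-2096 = 811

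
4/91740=1/22935 = 0.00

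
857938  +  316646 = 1174584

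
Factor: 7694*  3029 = 2^1*13^1*233^1*3847^1= 23305126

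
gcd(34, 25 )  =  1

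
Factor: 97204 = 2^2*19^1 * 1279^1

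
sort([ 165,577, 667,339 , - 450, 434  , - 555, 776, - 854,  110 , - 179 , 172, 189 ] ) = [ - 854, - 555 , - 450, - 179 , 110 , 165, 172,189,339, 434, 577,667,776 ]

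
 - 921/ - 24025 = 921/24025 =0.04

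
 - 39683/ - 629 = 39683/629 = 63.09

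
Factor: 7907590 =2^1*5^1*331^1*2389^1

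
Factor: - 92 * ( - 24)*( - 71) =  - 156768 = - 2^5*3^1*23^1*71^1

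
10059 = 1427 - -8632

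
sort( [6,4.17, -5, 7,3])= [ - 5,3,4.17,  6,7 ]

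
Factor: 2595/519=5=5^1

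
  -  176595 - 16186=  - 192781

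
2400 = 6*400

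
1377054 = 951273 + 425781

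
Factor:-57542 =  -2^1*28771^1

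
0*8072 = 0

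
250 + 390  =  640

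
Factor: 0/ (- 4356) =0^1 = 0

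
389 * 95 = 36955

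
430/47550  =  43/4755 = 0.01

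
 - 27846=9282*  ( - 3 ) 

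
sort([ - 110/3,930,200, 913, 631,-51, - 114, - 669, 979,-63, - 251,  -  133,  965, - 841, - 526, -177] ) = [ - 841 , - 669, -526, - 251 , - 177 , - 133, - 114, - 63, - 51 , - 110/3,  200,631, 913, 930, 965,979 ]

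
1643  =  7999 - 6356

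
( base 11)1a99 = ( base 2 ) 101001011001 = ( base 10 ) 2649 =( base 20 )6c9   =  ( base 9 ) 3563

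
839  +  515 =1354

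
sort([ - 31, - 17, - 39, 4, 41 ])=[ - 39, - 31, - 17, 4 , 41 ]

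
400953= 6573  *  61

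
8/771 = 8/771 = 0.01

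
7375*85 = 626875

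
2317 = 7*331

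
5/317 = 5/317 = 0.02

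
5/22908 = 5/22908 = 0.00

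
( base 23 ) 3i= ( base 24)3F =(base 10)87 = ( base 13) 69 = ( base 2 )1010111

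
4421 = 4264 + 157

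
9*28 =252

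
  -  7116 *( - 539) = 3835524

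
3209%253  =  173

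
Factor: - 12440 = - 2^3*5^1*311^1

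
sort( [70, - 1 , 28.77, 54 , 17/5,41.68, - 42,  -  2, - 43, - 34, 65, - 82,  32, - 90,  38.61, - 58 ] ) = [ - 90, - 82, - 58, - 43,-42,  -  34, - 2, - 1,17/5, 28.77,32,38.61, 41.68,54,65,70 ]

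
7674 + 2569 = 10243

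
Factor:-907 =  - 907^1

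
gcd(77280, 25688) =8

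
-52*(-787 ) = 40924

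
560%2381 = 560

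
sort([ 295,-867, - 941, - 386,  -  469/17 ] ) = [ - 941, - 867, - 386,-469/17,295 ] 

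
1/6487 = 1/6487 = 0.00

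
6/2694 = 1/449 = 0.00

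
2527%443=312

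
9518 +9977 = 19495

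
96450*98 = 9452100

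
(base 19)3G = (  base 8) 111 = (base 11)67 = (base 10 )73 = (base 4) 1021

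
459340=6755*68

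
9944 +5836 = 15780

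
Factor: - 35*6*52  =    -  10920 = - 2^3 * 3^1*5^1* 7^1*13^1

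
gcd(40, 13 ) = 1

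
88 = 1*88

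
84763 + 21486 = 106249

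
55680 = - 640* (- 87 ) 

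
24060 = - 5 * (  -  4812 ) 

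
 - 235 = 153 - 388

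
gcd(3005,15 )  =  5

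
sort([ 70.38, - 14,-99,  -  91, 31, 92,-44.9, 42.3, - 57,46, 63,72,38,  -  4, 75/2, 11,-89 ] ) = [-99,- 91,  -  89, - 57,  -  44.9, - 14, - 4,11, 31, 75/2, 38, 42.3,46, 63 , 70.38, 72, 92]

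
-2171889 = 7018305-9190194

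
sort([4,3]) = [3 , 4 ] 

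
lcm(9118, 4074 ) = 191478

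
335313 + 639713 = 975026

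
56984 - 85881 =  -  28897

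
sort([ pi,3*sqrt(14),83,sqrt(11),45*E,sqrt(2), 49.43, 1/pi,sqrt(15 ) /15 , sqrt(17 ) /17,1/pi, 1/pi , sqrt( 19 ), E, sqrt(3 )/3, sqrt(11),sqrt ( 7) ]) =[ sqrt( 17 )/17,sqrt( 15)/15,1/pi, 1/pi, 1/pi,sqrt ( 3 ) /3, sqrt( 2 ),sqrt ( 7 ),E, pi,  sqrt(11 ),sqrt( 11),sqrt( 19 ), 3*sqrt(14 ), 49.43,83, 45*E]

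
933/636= 1+ 99/212 = 1.47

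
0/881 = 0 =0.00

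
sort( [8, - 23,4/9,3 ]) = [-23,4/9,  3, 8]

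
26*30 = 780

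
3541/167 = 21 + 34/167 = 21.20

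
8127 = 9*903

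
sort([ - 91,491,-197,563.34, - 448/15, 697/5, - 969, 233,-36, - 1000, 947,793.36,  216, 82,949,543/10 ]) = [ - 1000, - 969, - 197, - 91, - 36, - 448/15,543/10 , 82,  697/5,216, 233,491, 563.34,  793.36,947,  949]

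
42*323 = 13566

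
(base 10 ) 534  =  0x216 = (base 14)2a2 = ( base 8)1026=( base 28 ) J2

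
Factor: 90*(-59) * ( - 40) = 212400=2^4 * 3^2 *5^2  *  59^1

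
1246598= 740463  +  506135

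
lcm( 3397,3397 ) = 3397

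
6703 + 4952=11655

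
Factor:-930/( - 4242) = 155/707 = 5^1 * 7^( - 1) * 31^1*101^ (-1)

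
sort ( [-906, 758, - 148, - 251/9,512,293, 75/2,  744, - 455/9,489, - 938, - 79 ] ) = [ - 938, -906,- 148, - 79, - 455/9, -251/9,75/2, 293,  489, 512,744, 758 ]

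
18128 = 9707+8421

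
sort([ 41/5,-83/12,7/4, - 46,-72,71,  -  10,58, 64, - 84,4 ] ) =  [ - 84, - 72,-46,  -  10 , -83/12,7/4,4,41/5,  58,64, 71]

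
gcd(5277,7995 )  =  3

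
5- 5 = 0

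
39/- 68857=-39/68857 = -  0.00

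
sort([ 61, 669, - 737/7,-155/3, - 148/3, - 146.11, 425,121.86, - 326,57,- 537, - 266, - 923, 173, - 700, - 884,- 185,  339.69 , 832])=[ - 923, - 884,-700 , - 537, - 326, - 266, - 185, - 146.11, - 737/7,-155/3, - 148/3, 57,61, 121.86,173,339.69,425,669,832]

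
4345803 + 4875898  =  9221701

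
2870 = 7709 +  - 4839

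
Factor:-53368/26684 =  - 2^1 = -2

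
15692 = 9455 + 6237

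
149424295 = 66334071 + 83090224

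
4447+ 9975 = 14422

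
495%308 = 187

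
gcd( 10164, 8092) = 28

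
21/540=7/180=0.04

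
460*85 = 39100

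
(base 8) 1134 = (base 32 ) is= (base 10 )604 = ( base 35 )H9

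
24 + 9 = 33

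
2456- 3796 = - 1340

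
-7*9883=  - 69181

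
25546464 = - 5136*( - 4974)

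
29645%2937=275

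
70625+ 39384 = 110009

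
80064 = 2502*32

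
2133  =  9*237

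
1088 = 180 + 908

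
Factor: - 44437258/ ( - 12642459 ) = 2^1*3^( - 1 ) *283^(-1 )*14891^(-1 )*22218629^1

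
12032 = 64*188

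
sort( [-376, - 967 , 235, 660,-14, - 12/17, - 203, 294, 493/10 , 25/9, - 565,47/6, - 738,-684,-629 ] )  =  [ - 967, - 738, - 684 ,  -  629, - 565, - 376 , - 203,-14,-12/17, 25/9, 47/6, 493/10,235, 294, 660]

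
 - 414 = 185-599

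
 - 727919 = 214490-942409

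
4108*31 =127348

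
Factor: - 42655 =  - 5^1*19^1*449^1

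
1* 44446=44446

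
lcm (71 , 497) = 497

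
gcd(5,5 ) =5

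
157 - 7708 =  - 7551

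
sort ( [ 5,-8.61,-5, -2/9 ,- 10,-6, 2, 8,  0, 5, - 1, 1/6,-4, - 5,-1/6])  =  [-10, - 8.61 , - 6  , - 5 , - 5, - 4,-1, - 2/9,-1/6,0, 1/6, 2 , 5, 5, 8 ]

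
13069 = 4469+8600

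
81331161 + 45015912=126347073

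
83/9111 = 83/9111= 0.01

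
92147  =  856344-764197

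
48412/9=48412/9 = 5379.11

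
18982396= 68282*278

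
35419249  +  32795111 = 68214360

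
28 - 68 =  - 40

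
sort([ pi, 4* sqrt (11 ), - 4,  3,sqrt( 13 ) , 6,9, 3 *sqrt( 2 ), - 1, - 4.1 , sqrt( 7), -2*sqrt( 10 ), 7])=[ - 2 * sqrt( 10 ), - 4.1, - 4, - 1,sqrt( 7 ), 3 , pi,  sqrt(13 ),3 * sqrt(2) , 6,7, 9,4*sqrt( 11)]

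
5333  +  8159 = 13492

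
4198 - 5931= -1733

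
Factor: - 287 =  - 7^1*41^1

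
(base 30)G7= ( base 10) 487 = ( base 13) 2b6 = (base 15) 227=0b111100111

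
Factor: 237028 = 2^2 * 11^1 * 5387^1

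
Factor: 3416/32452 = 2^1*19^ ( - 1 ) = 2/19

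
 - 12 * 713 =  -  8556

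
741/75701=741/75701 = 0.01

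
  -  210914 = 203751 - 414665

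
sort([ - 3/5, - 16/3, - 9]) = [-9, - 16/3, - 3/5 ]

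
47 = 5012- 4965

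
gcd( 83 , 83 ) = 83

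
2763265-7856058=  - 5092793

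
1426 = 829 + 597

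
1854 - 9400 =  - 7546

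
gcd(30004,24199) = 1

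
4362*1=4362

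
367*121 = 44407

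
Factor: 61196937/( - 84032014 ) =-2^( - 1 )*3^1*11^(-1) * 61^( - 1)*62617^( - 1)*20398979^1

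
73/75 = 73/75 = 0.97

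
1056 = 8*132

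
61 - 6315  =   - 6254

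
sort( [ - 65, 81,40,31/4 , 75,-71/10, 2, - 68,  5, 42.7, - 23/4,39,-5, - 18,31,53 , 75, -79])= [-79,-68, - 65,-18, - 71/10, - 23/4, - 5,2, 5,31/4 , 31,39,40,42.7,53,75, 75,81] 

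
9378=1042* 9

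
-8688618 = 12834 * ( - 677) 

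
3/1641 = 1/547 = 0.00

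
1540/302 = 770/151 = 5.10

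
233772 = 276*847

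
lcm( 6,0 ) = 0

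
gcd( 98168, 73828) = 4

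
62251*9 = 560259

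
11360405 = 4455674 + 6904731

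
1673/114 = 14+77/114= 14.68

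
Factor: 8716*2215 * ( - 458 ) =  - 2^3*5^1 *229^1*443^1*2179^1  =  - 8842120520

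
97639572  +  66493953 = 164133525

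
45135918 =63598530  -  18462612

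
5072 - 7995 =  -2923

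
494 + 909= 1403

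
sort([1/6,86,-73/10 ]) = [ - 73/10,1/6, 86]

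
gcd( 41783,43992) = 47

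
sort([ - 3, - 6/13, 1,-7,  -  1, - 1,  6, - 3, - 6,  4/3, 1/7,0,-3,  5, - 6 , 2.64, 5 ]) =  [ - 7, - 6, - 6, - 3, - 3, - 3, - 1, - 1, - 6/13,0,1/7,1,4/3,2.64,5,5,6 ]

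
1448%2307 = 1448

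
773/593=773/593=1.30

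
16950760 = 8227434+8723326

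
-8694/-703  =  12 + 258/703 = 12.37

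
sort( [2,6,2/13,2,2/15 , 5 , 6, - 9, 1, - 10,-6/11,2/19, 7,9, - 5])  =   [ - 10,-9, - 5, - 6/11, 2/19 , 2/15,2/13 , 1,2,2,  5, 6,6,7,9] 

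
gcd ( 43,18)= 1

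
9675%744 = 3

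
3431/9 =3431/9 = 381.22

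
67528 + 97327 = 164855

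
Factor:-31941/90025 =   -  3^3*5^(-2) *7^1*13^1*277^( - 1 )=-2457/6925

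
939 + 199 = 1138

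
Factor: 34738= 2^1 * 11^1*1579^1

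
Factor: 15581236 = 2^2*11^1  *  29^1*12211^1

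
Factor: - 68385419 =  - 68385419^1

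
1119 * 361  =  403959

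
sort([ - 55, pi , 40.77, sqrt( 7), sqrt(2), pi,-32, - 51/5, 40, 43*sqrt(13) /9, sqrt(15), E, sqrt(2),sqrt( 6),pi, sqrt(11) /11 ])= [ - 55,-32, - 51/5,sqrt( 11)/11, sqrt( 2),sqrt ( 2), sqrt(6),  sqrt ( 7),E, pi,pi,pi, sqrt(15),43*sqrt(13)/9,40,40.77]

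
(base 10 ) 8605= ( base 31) 8ti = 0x219d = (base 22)HH3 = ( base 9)12721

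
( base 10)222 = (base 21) ac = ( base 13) 141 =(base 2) 11011110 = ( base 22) A2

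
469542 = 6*78257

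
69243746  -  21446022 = 47797724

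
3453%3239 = 214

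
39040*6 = 234240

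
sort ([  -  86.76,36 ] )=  [  -  86.76, 36 ]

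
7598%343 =52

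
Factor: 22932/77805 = 28/95 = 2^2*5^( - 1 ) * 7^1 * 19^( - 1)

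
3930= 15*262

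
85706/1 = 85706 = 85706.00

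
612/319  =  1 + 293/319 = 1.92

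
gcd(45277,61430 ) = 1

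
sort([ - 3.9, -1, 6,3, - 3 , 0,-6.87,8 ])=[ - 6.87, - 3.9, - 3, - 1, 0,3, 6, 8]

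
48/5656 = 6/707  =  0.01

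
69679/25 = 2787 + 4/25 = 2787.16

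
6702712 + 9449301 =16152013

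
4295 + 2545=6840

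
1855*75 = 139125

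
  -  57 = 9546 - 9603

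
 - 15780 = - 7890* 2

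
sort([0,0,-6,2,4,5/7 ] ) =[- 6,0,0 , 5/7,  2,4] 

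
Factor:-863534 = - 2^1*7^1*61681^1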